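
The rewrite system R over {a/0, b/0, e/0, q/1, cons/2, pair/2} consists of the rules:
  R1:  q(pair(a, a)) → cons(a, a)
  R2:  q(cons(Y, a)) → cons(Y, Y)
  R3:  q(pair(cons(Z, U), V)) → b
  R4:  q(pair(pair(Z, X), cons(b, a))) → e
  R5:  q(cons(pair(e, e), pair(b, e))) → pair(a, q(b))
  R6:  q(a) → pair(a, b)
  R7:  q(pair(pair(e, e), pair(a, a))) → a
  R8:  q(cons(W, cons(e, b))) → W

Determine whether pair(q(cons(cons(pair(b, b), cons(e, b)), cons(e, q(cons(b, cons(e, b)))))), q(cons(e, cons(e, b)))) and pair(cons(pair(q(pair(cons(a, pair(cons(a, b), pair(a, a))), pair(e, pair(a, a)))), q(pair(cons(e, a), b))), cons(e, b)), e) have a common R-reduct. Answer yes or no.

yes — NF(t₁) = pair(cons(pair(b, b), cons(e, b)), e), NF(t₂) = pair(cons(pair(b, b), cons(e, b)), e)

Reduce t₁ = pair(q(cons(cons(pair(b, b), cons(e, b)), cons(e, q(cons(b, cons(e, b)))))), q(cons(e, cons(e, b)))):
1. pair(q(cons(cons(pair(b, b), cons(e, b)), cons(e, q(cons(b, cons(e, b)))))), q(cons(e, cons(e, b))))  →  pair(q(cons(cons(pair(b, b), cons(e, b)), cons(e, b))), q(cons(e, cons(e, b))))   [R8 at 1.1.2.2]
2. pair(q(cons(cons(pair(b, b), cons(e, b)), cons(e, b))), q(cons(e, cons(e, b))))  →  pair(cons(pair(b, b), cons(e, b)), q(cons(e, cons(e, b))))   [R8 at 1]
3. pair(cons(pair(b, b), cons(e, b)), q(cons(e, cons(e, b))))  →  pair(cons(pair(b, b), cons(e, b)), e)   [R8 at 2]

Reduce t₂ = pair(cons(pair(q(pair(cons(a, pair(cons(a, b), pair(a, a))), pair(e, pair(a, a)))), q(pair(cons(e, a), b))), cons(e, b)), e):
1. pair(cons(pair(q(pair(cons(a, pair(cons(a, b), pair(a, a))), pair(e, pair(a, a)))), q(pair(cons(e, a), b))), cons(e, b)), e)  →  pair(cons(pair(b, q(pair(cons(e, a), b))), cons(e, b)), e)   [R3 at 1.1.1]
2. pair(cons(pair(b, q(pair(cons(e, a), b))), cons(e, b)), e)  →  pair(cons(pair(b, b), cons(e, b)), e)   [R3 at 1.1.2]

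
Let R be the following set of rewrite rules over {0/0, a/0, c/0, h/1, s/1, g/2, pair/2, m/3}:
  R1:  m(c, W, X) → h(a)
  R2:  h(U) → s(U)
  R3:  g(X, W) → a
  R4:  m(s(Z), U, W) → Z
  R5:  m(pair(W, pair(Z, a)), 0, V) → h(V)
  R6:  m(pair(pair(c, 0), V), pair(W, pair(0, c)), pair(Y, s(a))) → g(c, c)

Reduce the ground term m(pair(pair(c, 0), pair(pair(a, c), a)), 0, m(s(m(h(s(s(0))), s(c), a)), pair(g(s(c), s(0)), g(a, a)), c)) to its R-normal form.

s(s(s(0)))

1. m(pair(pair(c, 0), pair(pair(a, c), a)), 0, m(s(m(h(s(s(0))), s(c), a)), pair(g(s(c), s(0)), g(a, a)), c))  →  h(m(s(m(h(s(s(0))), s(c), a)), pair(g(s(c), s(0)), g(a, a)), c))   [R5 at ε]
2. h(m(s(m(h(s(s(0))), s(c), a)), pair(g(s(c), s(0)), g(a, a)), c))  →  s(m(s(m(h(s(s(0))), s(c), a)), pair(g(s(c), s(0)), g(a, a)), c))   [R2 at ε]
3. s(m(s(m(h(s(s(0))), s(c), a)), pair(g(s(c), s(0)), g(a, a)), c))  →  s(m(h(s(s(0))), s(c), a))   [R4 at 1]
4. s(m(h(s(s(0))), s(c), a))  →  s(m(s(s(s(0))), s(c), a))   [R2 at 1.1]
5. s(m(s(s(s(0))), s(c), a))  →  s(s(s(0)))   [R4 at 1]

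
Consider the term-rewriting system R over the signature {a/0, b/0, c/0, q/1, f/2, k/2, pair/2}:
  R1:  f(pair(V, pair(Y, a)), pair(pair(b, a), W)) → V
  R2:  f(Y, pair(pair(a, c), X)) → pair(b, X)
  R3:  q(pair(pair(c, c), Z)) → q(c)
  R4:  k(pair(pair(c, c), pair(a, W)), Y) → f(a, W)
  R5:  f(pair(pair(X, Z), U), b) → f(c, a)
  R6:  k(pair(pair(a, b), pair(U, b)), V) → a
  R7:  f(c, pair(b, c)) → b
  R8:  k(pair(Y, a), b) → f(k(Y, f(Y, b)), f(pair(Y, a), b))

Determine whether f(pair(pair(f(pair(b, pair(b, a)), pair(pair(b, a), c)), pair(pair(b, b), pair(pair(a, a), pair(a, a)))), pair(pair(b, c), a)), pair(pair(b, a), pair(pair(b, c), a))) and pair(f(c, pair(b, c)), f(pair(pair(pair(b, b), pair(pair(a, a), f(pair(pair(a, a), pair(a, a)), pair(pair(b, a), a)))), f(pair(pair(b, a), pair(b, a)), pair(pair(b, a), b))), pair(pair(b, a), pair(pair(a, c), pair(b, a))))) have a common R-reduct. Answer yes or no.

Reduce t₁ = f(pair(pair(f(pair(b, pair(b, a)), pair(pair(b, a), c)), pair(pair(b, b), pair(pair(a, a), pair(a, a)))), pair(pair(b, c), a)), pair(pair(b, a), pair(pair(b, c), a))):
1. f(pair(pair(f(pair(b, pair(b, a)), pair(pair(b, a), c)), pair(pair(b, b), pair(pair(a, a), pair(a, a)))), pair(pair(b, c), a)), pair(pair(b, a), pair(pair(b, c), a)))  →  pair(f(pair(b, pair(b, a)), pair(pair(b, a), c)), pair(pair(b, b), pair(pair(a, a), pair(a, a))))   [R1 at ε]
2. pair(f(pair(b, pair(b, a)), pair(pair(b, a), c)), pair(pair(b, b), pair(pair(a, a), pair(a, a))))  →  pair(b, pair(pair(b, b), pair(pair(a, a), pair(a, a))))   [R1 at 1]

Reduce t₂ = pair(f(c, pair(b, c)), f(pair(pair(pair(b, b), pair(pair(a, a), f(pair(pair(a, a), pair(a, a)), pair(pair(b, a), a)))), f(pair(pair(b, a), pair(b, a)), pair(pair(b, a), b))), pair(pair(b, a), pair(pair(a, c), pair(b, a))))):
1. pair(f(c, pair(b, c)), f(pair(pair(pair(b, b), pair(pair(a, a), f(pair(pair(a, a), pair(a, a)), pair(pair(b, a), a)))), f(pair(pair(b, a), pair(b, a)), pair(pair(b, a), b))), pair(pair(b, a), pair(pair(a, c), pair(b, a)))))  →  pair(b, f(pair(pair(pair(b, b), pair(pair(a, a), f(pair(pair(a, a), pair(a, a)), pair(pair(b, a), a)))), f(pair(pair(b, a), pair(b, a)), pair(pair(b, a), b))), pair(pair(b, a), pair(pair(a, c), pair(b, a)))))   [R7 at 1]
2. pair(b, f(pair(pair(pair(b, b), pair(pair(a, a), f(pair(pair(a, a), pair(a, a)), pair(pair(b, a), a)))), f(pair(pair(b, a), pair(b, a)), pair(pair(b, a), b))), pair(pair(b, a), pair(pair(a, c), pair(b, a)))))  →  pair(b, f(pair(pair(pair(b, b), pair(pair(a, a), pair(a, a))), f(pair(pair(b, a), pair(b, a)), pair(pair(b, a), b))), pair(pair(b, a), pair(pair(a, c), pair(b, a)))))   [R1 at 2.1.1.2.2]
3. pair(b, f(pair(pair(pair(b, b), pair(pair(a, a), pair(a, a))), f(pair(pair(b, a), pair(b, a)), pair(pair(b, a), b))), pair(pair(b, a), pair(pair(a, c), pair(b, a)))))  →  pair(b, f(pair(pair(pair(b, b), pair(pair(a, a), pair(a, a))), pair(b, a)), pair(pair(b, a), pair(pair(a, c), pair(b, a)))))   [R1 at 2.1.2]
4. pair(b, f(pair(pair(pair(b, b), pair(pair(a, a), pair(a, a))), pair(b, a)), pair(pair(b, a), pair(pair(a, c), pair(b, a)))))  →  pair(b, pair(pair(b, b), pair(pair(a, a), pair(a, a))))   [R1 at 2]

yes — NF(t₁) = pair(b, pair(pair(b, b), pair(pair(a, a), pair(a, a)))), NF(t₂) = pair(b, pair(pair(b, b), pair(pair(a, a), pair(a, a))))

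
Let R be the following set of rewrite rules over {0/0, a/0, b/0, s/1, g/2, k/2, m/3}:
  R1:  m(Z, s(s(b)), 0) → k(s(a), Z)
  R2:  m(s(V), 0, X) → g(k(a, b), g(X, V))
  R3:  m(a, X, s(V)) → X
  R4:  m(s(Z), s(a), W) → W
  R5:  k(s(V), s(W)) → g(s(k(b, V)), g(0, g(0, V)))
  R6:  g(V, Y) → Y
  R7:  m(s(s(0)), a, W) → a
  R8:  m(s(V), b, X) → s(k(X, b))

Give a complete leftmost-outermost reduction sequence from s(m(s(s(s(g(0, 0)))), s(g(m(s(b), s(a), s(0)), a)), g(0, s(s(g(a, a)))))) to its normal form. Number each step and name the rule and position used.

s(s(s(a)))

1. s(m(s(s(s(g(0, 0)))), s(g(m(s(b), s(a), s(0)), a)), g(0, s(s(g(a, a))))))  →  s(m(s(s(s(0))), s(g(m(s(b), s(a), s(0)), a)), g(0, s(s(g(a, a))))))   [R6 at 1.1.1.1.1]
2. s(m(s(s(s(0))), s(g(m(s(b), s(a), s(0)), a)), g(0, s(s(g(a, a))))))  →  s(m(s(s(s(0))), s(a), g(0, s(s(g(a, a))))))   [R6 at 1.2.1]
3. s(m(s(s(s(0))), s(a), g(0, s(s(g(a, a))))))  →  s(g(0, s(s(g(a, a)))))   [R4 at 1]
4. s(g(0, s(s(g(a, a)))))  →  s(s(s(g(a, a))))   [R6 at 1]
5. s(s(s(g(a, a))))  →  s(s(s(a)))   [R6 at 1.1.1]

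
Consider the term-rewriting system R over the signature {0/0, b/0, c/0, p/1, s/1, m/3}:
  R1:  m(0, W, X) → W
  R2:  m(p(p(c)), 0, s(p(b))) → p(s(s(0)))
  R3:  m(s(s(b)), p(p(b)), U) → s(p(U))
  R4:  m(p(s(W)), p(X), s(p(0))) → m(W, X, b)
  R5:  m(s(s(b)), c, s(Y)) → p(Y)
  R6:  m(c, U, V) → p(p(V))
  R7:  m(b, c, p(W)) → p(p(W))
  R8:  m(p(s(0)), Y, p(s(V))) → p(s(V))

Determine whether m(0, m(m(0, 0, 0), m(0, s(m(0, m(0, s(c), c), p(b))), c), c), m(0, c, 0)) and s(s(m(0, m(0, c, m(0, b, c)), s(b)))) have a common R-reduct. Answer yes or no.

yes — NF(t₁) = s(s(c)), NF(t₂) = s(s(c))

Reduce t₁ = m(0, m(m(0, 0, 0), m(0, s(m(0, m(0, s(c), c), p(b))), c), c), m(0, c, 0)):
1. m(0, m(m(0, 0, 0), m(0, s(m(0, m(0, s(c), c), p(b))), c), c), m(0, c, 0))  →  m(m(0, 0, 0), m(0, s(m(0, m(0, s(c), c), p(b))), c), c)   [R1 at ε]
2. m(m(0, 0, 0), m(0, s(m(0, m(0, s(c), c), p(b))), c), c)  →  m(0, m(0, s(m(0, m(0, s(c), c), p(b))), c), c)   [R1 at 1]
3. m(0, m(0, s(m(0, m(0, s(c), c), p(b))), c), c)  →  m(0, s(m(0, m(0, s(c), c), p(b))), c)   [R1 at ε]
4. m(0, s(m(0, m(0, s(c), c), p(b))), c)  →  s(m(0, m(0, s(c), c), p(b)))   [R1 at ε]
5. s(m(0, m(0, s(c), c), p(b)))  →  s(m(0, s(c), c))   [R1 at 1]
6. s(m(0, s(c), c))  →  s(s(c))   [R1 at 1]

Reduce t₂ = s(s(m(0, m(0, c, m(0, b, c)), s(b)))):
1. s(s(m(0, m(0, c, m(0, b, c)), s(b))))  →  s(s(m(0, c, m(0, b, c))))   [R1 at 1.1]
2. s(s(m(0, c, m(0, b, c))))  →  s(s(c))   [R1 at 1.1]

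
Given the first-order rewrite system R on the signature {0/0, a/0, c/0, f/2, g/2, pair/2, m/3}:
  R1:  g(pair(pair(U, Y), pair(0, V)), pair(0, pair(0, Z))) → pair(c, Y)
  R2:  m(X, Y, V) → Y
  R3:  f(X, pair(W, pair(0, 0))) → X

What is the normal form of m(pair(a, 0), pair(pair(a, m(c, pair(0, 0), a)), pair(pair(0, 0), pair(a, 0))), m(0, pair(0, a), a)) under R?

1. m(pair(a, 0), pair(pair(a, m(c, pair(0, 0), a)), pair(pair(0, 0), pair(a, 0))), m(0, pair(0, a), a))  →  pair(pair(a, m(c, pair(0, 0), a)), pair(pair(0, 0), pair(a, 0)))   [R2 at ε]
2. pair(pair(a, m(c, pair(0, 0), a)), pair(pair(0, 0), pair(a, 0)))  →  pair(pair(a, pair(0, 0)), pair(pair(0, 0), pair(a, 0)))   [R2 at 1.2]

pair(pair(a, pair(0, 0)), pair(pair(0, 0), pair(a, 0)))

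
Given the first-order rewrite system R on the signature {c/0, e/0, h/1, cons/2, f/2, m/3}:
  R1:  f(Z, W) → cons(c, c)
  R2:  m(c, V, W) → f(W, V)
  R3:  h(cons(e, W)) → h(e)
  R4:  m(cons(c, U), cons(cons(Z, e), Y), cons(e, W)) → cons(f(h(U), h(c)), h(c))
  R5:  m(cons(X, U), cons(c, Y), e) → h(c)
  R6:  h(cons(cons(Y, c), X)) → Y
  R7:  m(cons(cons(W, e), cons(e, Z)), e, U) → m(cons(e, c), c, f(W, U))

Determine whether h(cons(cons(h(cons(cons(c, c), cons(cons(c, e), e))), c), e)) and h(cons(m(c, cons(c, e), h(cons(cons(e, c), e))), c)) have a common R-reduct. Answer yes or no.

yes — NF(t₁) = c, NF(t₂) = c

Reduce t₁ = h(cons(cons(h(cons(cons(c, c), cons(cons(c, e), e))), c), e)):
1. h(cons(cons(h(cons(cons(c, c), cons(cons(c, e), e))), c), e))  →  h(cons(cons(c, c), cons(cons(c, e), e)))   [R6 at ε]
2. h(cons(cons(c, c), cons(cons(c, e), e)))  →  c   [R6 at ε]

Reduce t₂ = h(cons(m(c, cons(c, e), h(cons(cons(e, c), e))), c)):
1. h(cons(m(c, cons(c, e), h(cons(cons(e, c), e))), c))  →  h(cons(f(h(cons(cons(e, c), e)), cons(c, e)), c))   [R2 at 1.1]
2. h(cons(f(h(cons(cons(e, c), e)), cons(c, e)), c))  →  h(cons(cons(c, c), c))   [R1 at 1.1]
3. h(cons(cons(c, c), c))  →  c   [R6 at ε]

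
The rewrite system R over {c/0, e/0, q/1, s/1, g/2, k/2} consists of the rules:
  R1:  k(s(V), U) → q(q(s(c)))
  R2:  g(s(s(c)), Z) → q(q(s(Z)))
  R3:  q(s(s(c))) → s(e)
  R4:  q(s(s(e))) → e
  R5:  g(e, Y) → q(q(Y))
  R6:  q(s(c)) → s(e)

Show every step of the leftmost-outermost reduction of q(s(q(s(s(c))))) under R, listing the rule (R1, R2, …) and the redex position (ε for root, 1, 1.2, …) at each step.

1. q(s(q(s(s(c)))))  →  q(s(s(e)))   [R3 at 1.1]
2. q(s(s(e)))  →  e   [R4 at ε]

e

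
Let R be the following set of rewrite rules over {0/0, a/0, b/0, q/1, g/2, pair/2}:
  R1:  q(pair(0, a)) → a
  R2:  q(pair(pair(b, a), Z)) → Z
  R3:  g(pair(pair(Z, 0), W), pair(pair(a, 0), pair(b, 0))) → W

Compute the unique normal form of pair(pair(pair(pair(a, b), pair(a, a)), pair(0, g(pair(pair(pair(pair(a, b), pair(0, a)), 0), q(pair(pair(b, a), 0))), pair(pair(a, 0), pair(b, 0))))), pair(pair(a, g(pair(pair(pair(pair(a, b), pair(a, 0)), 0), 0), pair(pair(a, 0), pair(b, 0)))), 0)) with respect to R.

pair(pair(pair(pair(a, b), pair(a, a)), pair(0, 0)), pair(pair(a, 0), 0))

1. pair(pair(pair(pair(a, b), pair(a, a)), pair(0, g(pair(pair(pair(pair(a, b), pair(0, a)), 0), q(pair(pair(b, a), 0))), pair(pair(a, 0), pair(b, 0))))), pair(pair(a, g(pair(pair(pair(pair(a, b), pair(a, 0)), 0), 0), pair(pair(a, 0), pair(b, 0)))), 0))  →  pair(pair(pair(pair(a, b), pair(a, a)), pair(0, q(pair(pair(b, a), 0)))), pair(pair(a, g(pair(pair(pair(pair(a, b), pair(a, 0)), 0), 0), pair(pair(a, 0), pair(b, 0)))), 0))   [R3 at 1.2.2]
2. pair(pair(pair(pair(a, b), pair(a, a)), pair(0, q(pair(pair(b, a), 0)))), pair(pair(a, g(pair(pair(pair(pair(a, b), pair(a, 0)), 0), 0), pair(pair(a, 0), pair(b, 0)))), 0))  →  pair(pair(pair(pair(a, b), pair(a, a)), pair(0, 0)), pair(pair(a, g(pair(pair(pair(pair(a, b), pair(a, 0)), 0), 0), pair(pair(a, 0), pair(b, 0)))), 0))   [R2 at 1.2.2]
3. pair(pair(pair(pair(a, b), pair(a, a)), pair(0, 0)), pair(pair(a, g(pair(pair(pair(pair(a, b), pair(a, 0)), 0), 0), pair(pair(a, 0), pair(b, 0)))), 0))  →  pair(pair(pair(pair(a, b), pair(a, a)), pair(0, 0)), pair(pair(a, 0), 0))   [R3 at 2.1.2]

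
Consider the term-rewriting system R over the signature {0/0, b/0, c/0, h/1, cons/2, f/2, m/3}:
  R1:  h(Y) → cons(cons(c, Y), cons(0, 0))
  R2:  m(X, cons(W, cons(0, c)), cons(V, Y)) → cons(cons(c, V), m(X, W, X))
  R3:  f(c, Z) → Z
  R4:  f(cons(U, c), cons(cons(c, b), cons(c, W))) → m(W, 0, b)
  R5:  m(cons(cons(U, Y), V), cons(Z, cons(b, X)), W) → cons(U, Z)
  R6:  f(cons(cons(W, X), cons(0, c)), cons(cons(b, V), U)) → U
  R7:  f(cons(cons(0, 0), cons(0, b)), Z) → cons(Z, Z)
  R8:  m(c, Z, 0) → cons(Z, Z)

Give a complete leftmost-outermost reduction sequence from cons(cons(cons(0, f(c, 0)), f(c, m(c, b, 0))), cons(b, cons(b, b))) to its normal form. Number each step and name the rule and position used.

1. cons(cons(cons(0, f(c, 0)), f(c, m(c, b, 0))), cons(b, cons(b, b)))  →  cons(cons(cons(0, 0), f(c, m(c, b, 0))), cons(b, cons(b, b)))   [R3 at 1.1.2]
2. cons(cons(cons(0, 0), f(c, m(c, b, 0))), cons(b, cons(b, b)))  →  cons(cons(cons(0, 0), m(c, b, 0)), cons(b, cons(b, b)))   [R3 at 1.2]
3. cons(cons(cons(0, 0), m(c, b, 0)), cons(b, cons(b, b)))  →  cons(cons(cons(0, 0), cons(b, b)), cons(b, cons(b, b)))   [R8 at 1.2]

cons(cons(cons(0, 0), cons(b, b)), cons(b, cons(b, b)))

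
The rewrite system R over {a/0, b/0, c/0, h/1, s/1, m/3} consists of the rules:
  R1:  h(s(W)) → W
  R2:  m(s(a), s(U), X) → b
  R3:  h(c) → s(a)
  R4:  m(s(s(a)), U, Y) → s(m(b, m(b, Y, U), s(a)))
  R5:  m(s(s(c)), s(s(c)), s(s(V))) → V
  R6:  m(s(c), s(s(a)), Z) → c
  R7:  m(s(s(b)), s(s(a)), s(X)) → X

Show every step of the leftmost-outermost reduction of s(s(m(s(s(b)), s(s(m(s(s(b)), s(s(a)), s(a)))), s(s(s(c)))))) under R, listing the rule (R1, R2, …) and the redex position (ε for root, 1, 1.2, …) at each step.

s(s(s(s(c))))

1. s(s(m(s(s(b)), s(s(m(s(s(b)), s(s(a)), s(a)))), s(s(s(c))))))  →  s(s(m(s(s(b)), s(s(a)), s(s(s(c))))))   [R7 at 1.1.2.1.1]
2. s(s(m(s(s(b)), s(s(a)), s(s(s(c))))))  →  s(s(s(s(c))))   [R7 at 1.1]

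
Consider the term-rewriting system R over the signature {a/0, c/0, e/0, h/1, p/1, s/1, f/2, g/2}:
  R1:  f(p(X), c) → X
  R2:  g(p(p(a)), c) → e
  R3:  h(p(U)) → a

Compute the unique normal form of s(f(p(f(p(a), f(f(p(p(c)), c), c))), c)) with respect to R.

s(a)

1. s(f(p(f(p(a), f(f(p(p(c)), c), c))), c))  →  s(f(p(a), f(f(p(p(c)), c), c)))   [R1 at 1]
2. s(f(p(a), f(f(p(p(c)), c), c)))  →  s(f(p(a), f(p(c), c)))   [R1 at 1.2.1]
3. s(f(p(a), f(p(c), c)))  →  s(f(p(a), c))   [R1 at 1.2]
4. s(f(p(a), c))  →  s(a)   [R1 at 1]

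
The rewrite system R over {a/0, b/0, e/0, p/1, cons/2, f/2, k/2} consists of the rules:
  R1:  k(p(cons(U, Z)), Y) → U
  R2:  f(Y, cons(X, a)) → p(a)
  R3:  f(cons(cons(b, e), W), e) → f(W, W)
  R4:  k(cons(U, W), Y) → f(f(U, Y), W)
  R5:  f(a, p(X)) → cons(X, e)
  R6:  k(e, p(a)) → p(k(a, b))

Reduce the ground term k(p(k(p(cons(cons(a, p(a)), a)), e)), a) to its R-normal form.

1. k(p(k(p(cons(cons(a, p(a)), a)), e)), a)  →  k(p(cons(a, p(a))), a)   [R1 at 1.1]
2. k(p(cons(a, p(a))), a)  →  a   [R1 at ε]

a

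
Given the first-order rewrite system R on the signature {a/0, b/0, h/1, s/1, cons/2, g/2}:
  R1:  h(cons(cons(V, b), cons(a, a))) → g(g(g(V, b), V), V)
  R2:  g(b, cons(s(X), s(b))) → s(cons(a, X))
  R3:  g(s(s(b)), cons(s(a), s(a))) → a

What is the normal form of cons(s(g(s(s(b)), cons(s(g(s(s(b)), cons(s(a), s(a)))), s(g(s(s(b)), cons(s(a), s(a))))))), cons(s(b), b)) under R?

1. cons(s(g(s(s(b)), cons(s(g(s(s(b)), cons(s(a), s(a)))), s(g(s(s(b)), cons(s(a), s(a))))))), cons(s(b), b))  →  cons(s(g(s(s(b)), cons(s(a), s(g(s(s(b)), cons(s(a), s(a))))))), cons(s(b), b))   [R3 at 1.1.2.1.1]
2. cons(s(g(s(s(b)), cons(s(a), s(g(s(s(b)), cons(s(a), s(a))))))), cons(s(b), b))  →  cons(s(g(s(s(b)), cons(s(a), s(a)))), cons(s(b), b))   [R3 at 1.1.2.2.1]
3. cons(s(g(s(s(b)), cons(s(a), s(a)))), cons(s(b), b))  →  cons(s(a), cons(s(b), b))   [R3 at 1.1]

cons(s(a), cons(s(b), b))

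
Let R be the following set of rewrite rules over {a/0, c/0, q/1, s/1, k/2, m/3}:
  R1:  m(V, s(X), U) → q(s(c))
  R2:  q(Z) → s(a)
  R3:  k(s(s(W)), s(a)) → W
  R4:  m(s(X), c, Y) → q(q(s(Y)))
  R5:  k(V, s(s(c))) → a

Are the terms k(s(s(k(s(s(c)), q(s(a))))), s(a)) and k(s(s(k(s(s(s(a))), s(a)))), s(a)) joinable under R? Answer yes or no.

Reduce t₁ = k(s(s(k(s(s(c)), q(s(a))))), s(a)):
1. k(s(s(k(s(s(c)), q(s(a))))), s(a))  →  k(s(s(c)), q(s(a)))   [R3 at ε]
2. k(s(s(c)), q(s(a)))  →  k(s(s(c)), s(a))   [R2 at 2]
3. k(s(s(c)), s(a))  →  c   [R3 at ε]

Reduce t₂ = k(s(s(k(s(s(s(a))), s(a)))), s(a)):
1. k(s(s(k(s(s(s(a))), s(a)))), s(a))  →  k(s(s(s(a))), s(a))   [R3 at ε]
2. k(s(s(s(a))), s(a))  →  s(a)   [R3 at ε]

no — NF(t₁) = c, NF(t₂) = s(a)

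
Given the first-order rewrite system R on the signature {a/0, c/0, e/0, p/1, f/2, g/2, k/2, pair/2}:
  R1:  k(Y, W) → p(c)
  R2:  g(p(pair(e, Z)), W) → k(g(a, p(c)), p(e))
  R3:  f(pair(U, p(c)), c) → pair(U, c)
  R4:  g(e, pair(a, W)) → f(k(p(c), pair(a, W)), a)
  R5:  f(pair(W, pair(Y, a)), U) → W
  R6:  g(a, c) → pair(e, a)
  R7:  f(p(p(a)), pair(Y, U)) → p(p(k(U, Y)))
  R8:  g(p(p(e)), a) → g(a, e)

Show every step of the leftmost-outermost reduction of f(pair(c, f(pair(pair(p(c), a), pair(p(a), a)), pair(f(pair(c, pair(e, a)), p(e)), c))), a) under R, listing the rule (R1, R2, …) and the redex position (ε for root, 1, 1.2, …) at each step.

1. f(pair(c, f(pair(pair(p(c), a), pair(p(a), a)), pair(f(pair(c, pair(e, a)), p(e)), c))), a)  →  f(pair(c, pair(p(c), a)), a)   [R5 at 1.2]
2. f(pair(c, pair(p(c), a)), a)  →  c   [R5 at ε]

c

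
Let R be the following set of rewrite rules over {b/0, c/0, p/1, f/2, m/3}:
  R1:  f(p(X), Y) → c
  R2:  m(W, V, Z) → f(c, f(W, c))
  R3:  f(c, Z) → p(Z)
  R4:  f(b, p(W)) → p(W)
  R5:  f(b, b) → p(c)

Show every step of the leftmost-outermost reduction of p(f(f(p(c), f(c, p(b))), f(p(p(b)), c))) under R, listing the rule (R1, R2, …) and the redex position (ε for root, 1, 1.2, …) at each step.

1. p(f(f(p(c), f(c, p(b))), f(p(p(b)), c)))  →  p(f(c, f(p(p(b)), c)))   [R1 at 1.1]
2. p(f(c, f(p(p(b)), c)))  →  p(p(f(p(p(b)), c)))   [R3 at 1]
3. p(p(f(p(p(b)), c)))  →  p(p(c))   [R1 at 1.1]

p(p(c))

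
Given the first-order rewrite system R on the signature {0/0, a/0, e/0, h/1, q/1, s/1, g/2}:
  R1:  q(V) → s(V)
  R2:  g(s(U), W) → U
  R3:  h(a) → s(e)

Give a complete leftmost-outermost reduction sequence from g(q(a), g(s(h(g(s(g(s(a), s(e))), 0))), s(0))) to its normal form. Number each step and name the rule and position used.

1. g(q(a), g(s(h(g(s(g(s(a), s(e))), 0))), s(0)))  →  g(s(a), g(s(h(g(s(g(s(a), s(e))), 0))), s(0)))   [R1 at 1]
2. g(s(a), g(s(h(g(s(g(s(a), s(e))), 0))), s(0)))  →  a   [R2 at ε]

a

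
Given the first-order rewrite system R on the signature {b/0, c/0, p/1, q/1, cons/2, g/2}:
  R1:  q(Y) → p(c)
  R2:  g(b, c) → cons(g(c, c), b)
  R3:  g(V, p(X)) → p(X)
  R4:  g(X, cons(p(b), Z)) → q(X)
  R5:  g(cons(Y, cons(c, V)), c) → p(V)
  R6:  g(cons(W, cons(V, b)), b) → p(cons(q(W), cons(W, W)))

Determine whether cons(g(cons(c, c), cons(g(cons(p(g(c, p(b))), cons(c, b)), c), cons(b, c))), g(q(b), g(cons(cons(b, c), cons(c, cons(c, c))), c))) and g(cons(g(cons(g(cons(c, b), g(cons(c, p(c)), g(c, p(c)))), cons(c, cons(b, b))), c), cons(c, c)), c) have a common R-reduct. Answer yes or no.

no — NF(t₁) = cons(p(c), p(cons(c, c))), NF(t₂) = p(c)

Reduce t₁ = cons(g(cons(c, c), cons(g(cons(p(g(c, p(b))), cons(c, b)), c), cons(b, c))), g(q(b), g(cons(cons(b, c), cons(c, cons(c, c))), c))):
1. cons(g(cons(c, c), cons(g(cons(p(g(c, p(b))), cons(c, b)), c), cons(b, c))), g(q(b), g(cons(cons(b, c), cons(c, cons(c, c))), c)))  →  cons(g(cons(c, c), cons(p(b), cons(b, c))), g(q(b), g(cons(cons(b, c), cons(c, cons(c, c))), c)))   [R5 at 1.2.1]
2. cons(g(cons(c, c), cons(p(b), cons(b, c))), g(q(b), g(cons(cons(b, c), cons(c, cons(c, c))), c)))  →  cons(q(cons(c, c)), g(q(b), g(cons(cons(b, c), cons(c, cons(c, c))), c)))   [R4 at 1]
3. cons(q(cons(c, c)), g(q(b), g(cons(cons(b, c), cons(c, cons(c, c))), c)))  →  cons(p(c), g(q(b), g(cons(cons(b, c), cons(c, cons(c, c))), c)))   [R1 at 1]
4. cons(p(c), g(q(b), g(cons(cons(b, c), cons(c, cons(c, c))), c)))  →  cons(p(c), g(p(c), g(cons(cons(b, c), cons(c, cons(c, c))), c)))   [R1 at 2.1]
5. cons(p(c), g(p(c), g(cons(cons(b, c), cons(c, cons(c, c))), c)))  →  cons(p(c), g(p(c), p(cons(c, c))))   [R5 at 2.2]
6. cons(p(c), g(p(c), p(cons(c, c))))  →  cons(p(c), p(cons(c, c)))   [R3 at 2]

Reduce t₂ = g(cons(g(cons(g(cons(c, b), g(cons(c, p(c)), g(c, p(c)))), cons(c, cons(b, b))), c), cons(c, c)), c):
1. g(cons(g(cons(g(cons(c, b), g(cons(c, p(c)), g(c, p(c)))), cons(c, cons(b, b))), c), cons(c, c)), c)  →  p(c)   [R5 at ε]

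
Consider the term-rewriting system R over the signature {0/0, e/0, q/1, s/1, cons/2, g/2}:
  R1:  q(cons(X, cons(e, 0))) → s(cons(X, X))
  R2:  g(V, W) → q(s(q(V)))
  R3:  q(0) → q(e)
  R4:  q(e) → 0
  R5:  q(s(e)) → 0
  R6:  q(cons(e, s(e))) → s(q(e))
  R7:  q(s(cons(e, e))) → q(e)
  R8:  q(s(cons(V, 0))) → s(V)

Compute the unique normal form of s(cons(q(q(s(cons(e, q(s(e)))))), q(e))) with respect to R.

s(cons(0, 0))

1. s(cons(q(q(s(cons(e, q(s(e)))))), q(e)))  →  s(cons(q(q(s(cons(e, 0)))), q(e)))   [R5 at 1.1.1.1.1.2]
2. s(cons(q(q(s(cons(e, 0)))), q(e)))  →  s(cons(q(s(e)), q(e)))   [R8 at 1.1.1]
3. s(cons(q(s(e)), q(e)))  →  s(cons(0, q(e)))   [R5 at 1.1]
4. s(cons(0, q(e)))  →  s(cons(0, 0))   [R4 at 1.2]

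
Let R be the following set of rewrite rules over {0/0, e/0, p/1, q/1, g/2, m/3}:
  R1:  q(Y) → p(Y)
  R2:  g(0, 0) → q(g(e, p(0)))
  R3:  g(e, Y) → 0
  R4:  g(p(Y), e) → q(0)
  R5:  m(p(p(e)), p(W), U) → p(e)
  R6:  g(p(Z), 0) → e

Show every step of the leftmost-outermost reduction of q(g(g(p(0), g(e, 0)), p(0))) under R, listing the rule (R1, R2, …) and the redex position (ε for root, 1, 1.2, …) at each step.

p(0)

1. q(g(g(p(0), g(e, 0)), p(0)))  →  p(g(g(p(0), g(e, 0)), p(0)))   [R1 at ε]
2. p(g(g(p(0), g(e, 0)), p(0)))  →  p(g(g(p(0), 0), p(0)))   [R3 at 1.1.2]
3. p(g(g(p(0), 0), p(0)))  →  p(g(e, p(0)))   [R6 at 1.1]
4. p(g(e, p(0)))  →  p(0)   [R3 at 1]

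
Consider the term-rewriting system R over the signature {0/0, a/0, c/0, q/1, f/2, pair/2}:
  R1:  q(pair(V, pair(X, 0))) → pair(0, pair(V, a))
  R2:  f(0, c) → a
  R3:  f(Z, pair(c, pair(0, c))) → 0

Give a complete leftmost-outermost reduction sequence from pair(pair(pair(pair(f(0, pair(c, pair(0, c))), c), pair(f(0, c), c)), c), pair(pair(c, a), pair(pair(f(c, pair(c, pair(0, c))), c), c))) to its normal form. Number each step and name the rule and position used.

1. pair(pair(pair(pair(f(0, pair(c, pair(0, c))), c), pair(f(0, c), c)), c), pair(pair(c, a), pair(pair(f(c, pair(c, pair(0, c))), c), c)))  →  pair(pair(pair(pair(0, c), pair(f(0, c), c)), c), pair(pair(c, a), pair(pair(f(c, pair(c, pair(0, c))), c), c)))   [R3 at 1.1.1.1]
2. pair(pair(pair(pair(0, c), pair(f(0, c), c)), c), pair(pair(c, a), pair(pair(f(c, pair(c, pair(0, c))), c), c)))  →  pair(pair(pair(pair(0, c), pair(a, c)), c), pair(pair(c, a), pair(pair(f(c, pair(c, pair(0, c))), c), c)))   [R2 at 1.1.2.1]
3. pair(pair(pair(pair(0, c), pair(a, c)), c), pair(pair(c, a), pair(pair(f(c, pair(c, pair(0, c))), c), c)))  →  pair(pair(pair(pair(0, c), pair(a, c)), c), pair(pair(c, a), pair(pair(0, c), c)))   [R3 at 2.2.1.1]

pair(pair(pair(pair(0, c), pair(a, c)), c), pair(pair(c, a), pair(pair(0, c), c)))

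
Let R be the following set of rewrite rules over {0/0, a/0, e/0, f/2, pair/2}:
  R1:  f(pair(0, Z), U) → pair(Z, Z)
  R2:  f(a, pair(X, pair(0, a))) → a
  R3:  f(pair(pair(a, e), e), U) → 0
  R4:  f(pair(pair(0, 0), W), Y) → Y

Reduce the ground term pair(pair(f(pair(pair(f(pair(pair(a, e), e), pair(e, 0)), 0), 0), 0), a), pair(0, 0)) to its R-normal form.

1. pair(pair(f(pair(pair(f(pair(pair(a, e), e), pair(e, 0)), 0), 0), 0), a), pair(0, 0))  →  pair(pair(f(pair(pair(0, 0), 0), 0), a), pair(0, 0))   [R3 at 1.1.1.1.1]
2. pair(pair(f(pair(pair(0, 0), 0), 0), a), pair(0, 0))  →  pair(pair(0, a), pair(0, 0))   [R4 at 1.1]

pair(pair(0, a), pair(0, 0))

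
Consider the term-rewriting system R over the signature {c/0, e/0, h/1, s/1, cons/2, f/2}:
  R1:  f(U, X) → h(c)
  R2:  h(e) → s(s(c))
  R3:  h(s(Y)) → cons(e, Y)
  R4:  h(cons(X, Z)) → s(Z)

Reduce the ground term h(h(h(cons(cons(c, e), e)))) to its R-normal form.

s(e)

1. h(h(h(cons(cons(c, e), e))))  →  h(h(s(e)))   [R4 at 1.1]
2. h(h(s(e)))  →  h(cons(e, e))   [R3 at 1]
3. h(cons(e, e))  →  s(e)   [R4 at ε]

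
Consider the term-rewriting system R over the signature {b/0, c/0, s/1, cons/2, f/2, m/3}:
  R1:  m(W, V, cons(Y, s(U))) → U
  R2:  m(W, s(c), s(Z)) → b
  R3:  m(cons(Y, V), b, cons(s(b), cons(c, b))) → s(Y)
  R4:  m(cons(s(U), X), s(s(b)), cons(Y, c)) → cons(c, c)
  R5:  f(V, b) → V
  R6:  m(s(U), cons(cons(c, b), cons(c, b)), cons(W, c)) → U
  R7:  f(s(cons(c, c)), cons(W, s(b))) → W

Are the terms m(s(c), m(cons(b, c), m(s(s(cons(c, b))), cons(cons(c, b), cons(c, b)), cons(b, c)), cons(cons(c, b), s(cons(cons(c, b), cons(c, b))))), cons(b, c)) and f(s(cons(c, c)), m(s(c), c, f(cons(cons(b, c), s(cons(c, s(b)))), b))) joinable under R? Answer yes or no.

Reduce t₁ = m(s(c), m(cons(b, c), m(s(s(cons(c, b))), cons(cons(c, b), cons(c, b)), cons(b, c)), cons(cons(c, b), s(cons(cons(c, b), cons(c, b))))), cons(b, c)):
1. m(s(c), m(cons(b, c), m(s(s(cons(c, b))), cons(cons(c, b), cons(c, b)), cons(b, c)), cons(cons(c, b), s(cons(cons(c, b), cons(c, b))))), cons(b, c))  →  m(s(c), cons(cons(c, b), cons(c, b)), cons(b, c))   [R1 at 2]
2. m(s(c), cons(cons(c, b), cons(c, b)), cons(b, c))  →  c   [R6 at ε]

Reduce t₂ = f(s(cons(c, c)), m(s(c), c, f(cons(cons(b, c), s(cons(c, s(b)))), b))):
1. f(s(cons(c, c)), m(s(c), c, f(cons(cons(b, c), s(cons(c, s(b)))), b)))  →  f(s(cons(c, c)), m(s(c), c, cons(cons(b, c), s(cons(c, s(b))))))   [R5 at 2.3]
2. f(s(cons(c, c)), m(s(c), c, cons(cons(b, c), s(cons(c, s(b))))))  →  f(s(cons(c, c)), cons(c, s(b)))   [R1 at 2]
3. f(s(cons(c, c)), cons(c, s(b)))  →  c   [R7 at ε]

yes — NF(t₁) = c, NF(t₂) = c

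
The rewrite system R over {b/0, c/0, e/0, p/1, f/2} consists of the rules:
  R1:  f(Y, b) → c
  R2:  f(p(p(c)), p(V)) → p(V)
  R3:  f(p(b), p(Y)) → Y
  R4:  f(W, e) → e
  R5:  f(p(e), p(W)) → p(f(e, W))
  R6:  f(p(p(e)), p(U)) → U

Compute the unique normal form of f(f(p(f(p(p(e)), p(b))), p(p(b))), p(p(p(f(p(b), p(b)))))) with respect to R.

p(p(b))

1. f(f(p(f(p(p(e)), p(b))), p(p(b))), p(p(p(f(p(b), p(b))))))  →  f(f(p(b), p(p(b))), p(p(p(f(p(b), p(b))))))   [R6 at 1.1.1]
2. f(f(p(b), p(p(b))), p(p(p(f(p(b), p(b))))))  →  f(p(b), p(p(p(f(p(b), p(b))))))   [R3 at 1]
3. f(p(b), p(p(p(f(p(b), p(b))))))  →  p(p(f(p(b), p(b))))   [R3 at ε]
4. p(p(f(p(b), p(b))))  →  p(p(b))   [R3 at 1.1]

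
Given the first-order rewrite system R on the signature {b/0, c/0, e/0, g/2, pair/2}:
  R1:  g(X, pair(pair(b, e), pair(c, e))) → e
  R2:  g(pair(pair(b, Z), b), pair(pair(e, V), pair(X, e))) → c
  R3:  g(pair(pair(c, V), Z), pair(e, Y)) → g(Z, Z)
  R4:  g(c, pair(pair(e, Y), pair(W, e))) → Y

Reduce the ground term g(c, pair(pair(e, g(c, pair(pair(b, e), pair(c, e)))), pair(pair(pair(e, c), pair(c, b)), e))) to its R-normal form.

1. g(c, pair(pair(e, g(c, pair(pair(b, e), pair(c, e)))), pair(pair(pair(e, c), pair(c, b)), e)))  →  g(c, pair(pair(b, e), pair(c, e)))   [R4 at ε]
2. g(c, pair(pair(b, e), pair(c, e)))  →  e   [R1 at ε]

e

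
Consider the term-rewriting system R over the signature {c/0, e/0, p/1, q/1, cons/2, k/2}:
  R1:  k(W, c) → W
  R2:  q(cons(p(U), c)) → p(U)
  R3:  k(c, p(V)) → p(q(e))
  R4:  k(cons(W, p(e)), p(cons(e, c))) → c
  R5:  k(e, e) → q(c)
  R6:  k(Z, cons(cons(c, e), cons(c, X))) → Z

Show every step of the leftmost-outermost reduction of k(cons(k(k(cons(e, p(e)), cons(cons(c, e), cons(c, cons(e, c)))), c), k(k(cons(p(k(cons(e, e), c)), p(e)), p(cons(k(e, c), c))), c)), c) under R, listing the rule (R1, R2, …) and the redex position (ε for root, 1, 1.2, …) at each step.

cons(cons(e, p(e)), c)

1. k(cons(k(k(cons(e, p(e)), cons(cons(c, e), cons(c, cons(e, c)))), c), k(k(cons(p(k(cons(e, e), c)), p(e)), p(cons(k(e, c), c))), c)), c)  →  cons(k(k(cons(e, p(e)), cons(cons(c, e), cons(c, cons(e, c)))), c), k(k(cons(p(k(cons(e, e), c)), p(e)), p(cons(k(e, c), c))), c))   [R1 at ε]
2. cons(k(k(cons(e, p(e)), cons(cons(c, e), cons(c, cons(e, c)))), c), k(k(cons(p(k(cons(e, e), c)), p(e)), p(cons(k(e, c), c))), c))  →  cons(k(cons(e, p(e)), cons(cons(c, e), cons(c, cons(e, c)))), k(k(cons(p(k(cons(e, e), c)), p(e)), p(cons(k(e, c), c))), c))   [R1 at 1]
3. cons(k(cons(e, p(e)), cons(cons(c, e), cons(c, cons(e, c)))), k(k(cons(p(k(cons(e, e), c)), p(e)), p(cons(k(e, c), c))), c))  →  cons(cons(e, p(e)), k(k(cons(p(k(cons(e, e), c)), p(e)), p(cons(k(e, c), c))), c))   [R6 at 1]
4. cons(cons(e, p(e)), k(k(cons(p(k(cons(e, e), c)), p(e)), p(cons(k(e, c), c))), c))  →  cons(cons(e, p(e)), k(cons(p(k(cons(e, e), c)), p(e)), p(cons(k(e, c), c))))   [R1 at 2]
5. cons(cons(e, p(e)), k(cons(p(k(cons(e, e), c)), p(e)), p(cons(k(e, c), c))))  →  cons(cons(e, p(e)), k(cons(p(cons(e, e)), p(e)), p(cons(k(e, c), c))))   [R1 at 2.1.1.1]
6. cons(cons(e, p(e)), k(cons(p(cons(e, e)), p(e)), p(cons(k(e, c), c))))  →  cons(cons(e, p(e)), k(cons(p(cons(e, e)), p(e)), p(cons(e, c))))   [R1 at 2.2.1.1]
7. cons(cons(e, p(e)), k(cons(p(cons(e, e)), p(e)), p(cons(e, c))))  →  cons(cons(e, p(e)), c)   [R4 at 2]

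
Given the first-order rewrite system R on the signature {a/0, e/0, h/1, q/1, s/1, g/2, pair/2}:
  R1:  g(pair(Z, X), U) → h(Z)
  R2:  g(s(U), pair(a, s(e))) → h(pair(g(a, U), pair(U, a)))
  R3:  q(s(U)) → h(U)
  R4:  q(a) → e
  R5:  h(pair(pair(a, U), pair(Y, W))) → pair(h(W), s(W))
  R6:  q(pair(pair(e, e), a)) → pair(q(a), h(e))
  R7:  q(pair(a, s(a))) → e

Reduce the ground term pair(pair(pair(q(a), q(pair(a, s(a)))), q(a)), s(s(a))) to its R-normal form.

1. pair(pair(pair(q(a), q(pair(a, s(a)))), q(a)), s(s(a)))  →  pair(pair(pair(e, q(pair(a, s(a)))), q(a)), s(s(a)))   [R4 at 1.1.1]
2. pair(pair(pair(e, q(pair(a, s(a)))), q(a)), s(s(a)))  →  pair(pair(pair(e, e), q(a)), s(s(a)))   [R7 at 1.1.2]
3. pair(pair(pair(e, e), q(a)), s(s(a)))  →  pair(pair(pair(e, e), e), s(s(a)))   [R4 at 1.2]

pair(pair(pair(e, e), e), s(s(a)))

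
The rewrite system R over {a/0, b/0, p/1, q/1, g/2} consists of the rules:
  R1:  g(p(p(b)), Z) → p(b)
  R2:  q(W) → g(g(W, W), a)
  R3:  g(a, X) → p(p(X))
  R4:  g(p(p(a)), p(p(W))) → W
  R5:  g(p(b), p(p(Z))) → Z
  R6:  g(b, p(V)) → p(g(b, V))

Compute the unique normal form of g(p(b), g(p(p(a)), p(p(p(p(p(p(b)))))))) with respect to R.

1. g(p(b), g(p(p(a)), p(p(p(p(p(p(b))))))))  →  g(p(b), p(p(p(p(b)))))   [R4 at 2]
2. g(p(b), p(p(p(p(b)))))  →  p(p(b))   [R5 at ε]

p(p(b))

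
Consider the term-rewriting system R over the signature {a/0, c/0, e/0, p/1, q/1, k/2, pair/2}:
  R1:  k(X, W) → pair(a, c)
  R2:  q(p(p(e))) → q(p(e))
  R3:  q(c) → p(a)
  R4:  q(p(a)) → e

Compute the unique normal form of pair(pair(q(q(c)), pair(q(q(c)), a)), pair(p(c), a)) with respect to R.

1. pair(pair(q(q(c)), pair(q(q(c)), a)), pair(p(c), a))  →  pair(pair(q(p(a)), pair(q(q(c)), a)), pair(p(c), a))   [R3 at 1.1.1]
2. pair(pair(q(p(a)), pair(q(q(c)), a)), pair(p(c), a))  →  pair(pair(e, pair(q(q(c)), a)), pair(p(c), a))   [R4 at 1.1]
3. pair(pair(e, pair(q(q(c)), a)), pair(p(c), a))  →  pair(pair(e, pair(q(p(a)), a)), pair(p(c), a))   [R3 at 1.2.1.1]
4. pair(pair(e, pair(q(p(a)), a)), pair(p(c), a))  →  pair(pair(e, pair(e, a)), pair(p(c), a))   [R4 at 1.2.1]

pair(pair(e, pair(e, a)), pair(p(c), a))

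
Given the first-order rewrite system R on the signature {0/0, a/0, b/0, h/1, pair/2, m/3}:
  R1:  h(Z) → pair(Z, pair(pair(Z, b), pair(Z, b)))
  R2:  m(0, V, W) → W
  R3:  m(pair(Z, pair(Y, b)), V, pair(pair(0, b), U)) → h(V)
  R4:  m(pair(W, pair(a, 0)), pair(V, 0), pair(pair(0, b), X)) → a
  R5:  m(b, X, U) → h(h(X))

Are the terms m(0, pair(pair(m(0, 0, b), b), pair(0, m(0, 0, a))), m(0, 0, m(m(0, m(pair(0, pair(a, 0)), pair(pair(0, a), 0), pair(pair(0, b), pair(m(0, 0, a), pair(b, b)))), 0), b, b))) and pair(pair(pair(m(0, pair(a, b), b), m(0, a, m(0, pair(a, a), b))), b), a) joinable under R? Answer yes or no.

Reduce t₁ = m(0, pair(pair(m(0, 0, b), b), pair(0, m(0, 0, a))), m(0, 0, m(m(0, m(pair(0, pair(a, 0)), pair(pair(0, a), 0), pair(pair(0, b), pair(m(0, 0, a), pair(b, b)))), 0), b, b))):
1. m(0, pair(pair(m(0, 0, b), b), pair(0, m(0, 0, a))), m(0, 0, m(m(0, m(pair(0, pair(a, 0)), pair(pair(0, a), 0), pair(pair(0, b), pair(m(0, 0, a), pair(b, b)))), 0), b, b)))  →  m(0, 0, m(m(0, m(pair(0, pair(a, 0)), pair(pair(0, a), 0), pair(pair(0, b), pair(m(0, 0, a), pair(b, b)))), 0), b, b))   [R2 at ε]
2. m(0, 0, m(m(0, m(pair(0, pair(a, 0)), pair(pair(0, a), 0), pair(pair(0, b), pair(m(0, 0, a), pair(b, b)))), 0), b, b))  →  m(m(0, m(pair(0, pair(a, 0)), pair(pair(0, a), 0), pair(pair(0, b), pair(m(0, 0, a), pair(b, b)))), 0), b, b)   [R2 at ε]
3. m(m(0, m(pair(0, pair(a, 0)), pair(pair(0, a), 0), pair(pair(0, b), pair(m(0, 0, a), pair(b, b)))), 0), b, b)  →  m(0, b, b)   [R2 at 1]
4. m(0, b, b)  →  b   [R2 at ε]

Reduce t₂ = pair(pair(pair(m(0, pair(a, b), b), m(0, a, m(0, pair(a, a), b))), b), a):
1. pair(pair(pair(m(0, pair(a, b), b), m(0, a, m(0, pair(a, a), b))), b), a)  →  pair(pair(pair(b, m(0, a, m(0, pair(a, a), b))), b), a)   [R2 at 1.1.1]
2. pair(pair(pair(b, m(0, a, m(0, pair(a, a), b))), b), a)  →  pair(pair(pair(b, m(0, pair(a, a), b)), b), a)   [R2 at 1.1.2]
3. pair(pair(pair(b, m(0, pair(a, a), b)), b), a)  →  pair(pair(pair(b, b), b), a)   [R2 at 1.1.2]

no — NF(t₁) = b, NF(t₂) = pair(pair(pair(b, b), b), a)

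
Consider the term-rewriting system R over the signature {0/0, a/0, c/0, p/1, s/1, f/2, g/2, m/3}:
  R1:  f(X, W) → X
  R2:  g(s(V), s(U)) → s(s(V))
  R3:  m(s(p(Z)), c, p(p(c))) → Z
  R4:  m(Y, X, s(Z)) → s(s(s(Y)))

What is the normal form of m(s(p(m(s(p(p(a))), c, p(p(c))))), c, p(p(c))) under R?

p(a)

1. m(s(p(m(s(p(p(a))), c, p(p(c))))), c, p(p(c)))  →  m(s(p(p(a))), c, p(p(c)))   [R3 at ε]
2. m(s(p(p(a))), c, p(p(c)))  →  p(a)   [R3 at ε]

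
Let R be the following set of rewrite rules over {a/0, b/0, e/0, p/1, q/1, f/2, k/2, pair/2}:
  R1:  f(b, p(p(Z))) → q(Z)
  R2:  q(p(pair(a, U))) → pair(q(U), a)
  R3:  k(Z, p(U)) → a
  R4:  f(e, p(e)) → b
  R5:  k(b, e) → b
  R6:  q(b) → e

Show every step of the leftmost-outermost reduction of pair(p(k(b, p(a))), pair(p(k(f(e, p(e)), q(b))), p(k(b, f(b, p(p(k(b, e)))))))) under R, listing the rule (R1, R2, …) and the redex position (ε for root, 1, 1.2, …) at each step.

1. pair(p(k(b, p(a))), pair(p(k(f(e, p(e)), q(b))), p(k(b, f(b, p(p(k(b, e))))))))  →  pair(p(a), pair(p(k(f(e, p(e)), q(b))), p(k(b, f(b, p(p(k(b, e))))))))   [R3 at 1.1]
2. pair(p(a), pair(p(k(f(e, p(e)), q(b))), p(k(b, f(b, p(p(k(b, e))))))))  →  pair(p(a), pair(p(k(b, q(b))), p(k(b, f(b, p(p(k(b, e))))))))   [R4 at 2.1.1.1]
3. pair(p(a), pair(p(k(b, q(b))), p(k(b, f(b, p(p(k(b, e))))))))  →  pair(p(a), pair(p(k(b, e)), p(k(b, f(b, p(p(k(b, e))))))))   [R6 at 2.1.1.2]
4. pair(p(a), pair(p(k(b, e)), p(k(b, f(b, p(p(k(b, e))))))))  →  pair(p(a), pair(p(b), p(k(b, f(b, p(p(k(b, e))))))))   [R5 at 2.1.1]
5. pair(p(a), pair(p(b), p(k(b, f(b, p(p(k(b, e))))))))  →  pair(p(a), pair(p(b), p(k(b, q(k(b, e))))))   [R1 at 2.2.1.2]
6. pair(p(a), pair(p(b), p(k(b, q(k(b, e))))))  →  pair(p(a), pair(p(b), p(k(b, q(b)))))   [R5 at 2.2.1.2.1]
7. pair(p(a), pair(p(b), p(k(b, q(b)))))  →  pair(p(a), pair(p(b), p(k(b, e))))   [R6 at 2.2.1.2]
8. pair(p(a), pair(p(b), p(k(b, e))))  →  pair(p(a), pair(p(b), p(b)))   [R5 at 2.2.1]

pair(p(a), pair(p(b), p(b)))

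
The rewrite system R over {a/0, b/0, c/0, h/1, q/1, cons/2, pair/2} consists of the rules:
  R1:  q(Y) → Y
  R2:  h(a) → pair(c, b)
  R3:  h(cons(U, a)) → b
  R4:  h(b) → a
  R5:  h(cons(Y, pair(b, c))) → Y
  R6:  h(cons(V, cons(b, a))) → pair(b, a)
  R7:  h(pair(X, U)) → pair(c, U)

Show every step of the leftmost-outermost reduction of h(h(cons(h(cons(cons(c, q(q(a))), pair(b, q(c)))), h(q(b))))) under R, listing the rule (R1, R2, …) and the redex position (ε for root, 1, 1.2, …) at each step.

1. h(h(cons(h(cons(cons(c, q(q(a))), pair(b, q(c)))), h(q(b)))))  →  h(h(cons(h(cons(cons(c, q(a)), pair(b, q(c)))), h(q(b)))))   [R1 at 1.1.1.1.1.2]
2. h(h(cons(h(cons(cons(c, q(a)), pair(b, q(c)))), h(q(b)))))  →  h(h(cons(h(cons(cons(c, a), pair(b, q(c)))), h(q(b)))))   [R1 at 1.1.1.1.1.2]
3. h(h(cons(h(cons(cons(c, a), pair(b, q(c)))), h(q(b)))))  →  h(h(cons(h(cons(cons(c, a), pair(b, c))), h(q(b)))))   [R1 at 1.1.1.1.2.2]
4. h(h(cons(h(cons(cons(c, a), pair(b, c))), h(q(b)))))  →  h(h(cons(cons(c, a), h(q(b)))))   [R5 at 1.1.1]
5. h(h(cons(cons(c, a), h(q(b)))))  →  h(h(cons(cons(c, a), h(b))))   [R1 at 1.1.2.1]
6. h(h(cons(cons(c, a), h(b))))  →  h(h(cons(cons(c, a), a)))   [R4 at 1.1.2]
7. h(h(cons(cons(c, a), a)))  →  h(b)   [R3 at 1]
8. h(b)  →  a   [R4 at ε]

a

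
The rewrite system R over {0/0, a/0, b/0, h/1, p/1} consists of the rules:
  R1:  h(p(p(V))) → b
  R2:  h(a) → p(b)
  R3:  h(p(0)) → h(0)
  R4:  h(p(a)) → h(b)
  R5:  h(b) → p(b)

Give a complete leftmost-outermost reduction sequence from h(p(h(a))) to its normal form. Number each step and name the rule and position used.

1. h(p(h(a)))  →  h(p(p(b)))   [R2 at 1.1]
2. h(p(p(b)))  →  b   [R1 at ε]

b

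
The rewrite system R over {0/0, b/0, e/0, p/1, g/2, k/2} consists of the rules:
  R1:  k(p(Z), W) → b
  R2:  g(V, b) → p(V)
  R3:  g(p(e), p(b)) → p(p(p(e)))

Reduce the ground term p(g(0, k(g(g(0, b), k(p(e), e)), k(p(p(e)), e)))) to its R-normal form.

1. p(g(0, k(g(g(0, b), k(p(e), e)), k(p(p(e)), e))))  →  p(g(0, k(g(p(0), k(p(e), e)), k(p(p(e)), e))))   [R2 at 1.2.1.1]
2. p(g(0, k(g(p(0), k(p(e), e)), k(p(p(e)), e))))  →  p(g(0, k(g(p(0), b), k(p(p(e)), e))))   [R1 at 1.2.1.2]
3. p(g(0, k(g(p(0), b), k(p(p(e)), e))))  →  p(g(0, k(p(p(0)), k(p(p(e)), e))))   [R2 at 1.2.1]
4. p(g(0, k(p(p(0)), k(p(p(e)), e))))  →  p(g(0, b))   [R1 at 1.2]
5. p(g(0, b))  →  p(p(0))   [R2 at 1]

p(p(0))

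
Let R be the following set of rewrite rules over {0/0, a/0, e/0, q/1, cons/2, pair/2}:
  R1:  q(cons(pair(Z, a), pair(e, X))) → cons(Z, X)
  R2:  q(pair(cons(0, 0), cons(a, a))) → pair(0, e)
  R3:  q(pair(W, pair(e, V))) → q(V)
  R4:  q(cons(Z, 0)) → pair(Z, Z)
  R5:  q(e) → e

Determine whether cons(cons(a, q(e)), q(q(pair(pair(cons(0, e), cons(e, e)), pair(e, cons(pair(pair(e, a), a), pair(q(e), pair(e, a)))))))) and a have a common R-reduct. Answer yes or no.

no — NF(t₁) = cons(cons(a, e), cons(e, a)), NF(t₂) = a

Reduce t₁ = cons(cons(a, q(e)), q(q(pair(pair(cons(0, e), cons(e, e)), pair(e, cons(pair(pair(e, a), a), pair(q(e), pair(e, a)))))))):
1. cons(cons(a, q(e)), q(q(pair(pair(cons(0, e), cons(e, e)), pair(e, cons(pair(pair(e, a), a), pair(q(e), pair(e, a))))))))  →  cons(cons(a, e), q(q(pair(pair(cons(0, e), cons(e, e)), pair(e, cons(pair(pair(e, a), a), pair(q(e), pair(e, a))))))))   [R5 at 1.2]
2. cons(cons(a, e), q(q(pair(pair(cons(0, e), cons(e, e)), pair(e, cons(pair(pair(e, a), a), pair(q(e), pair(e, a))))))))  →  cons(cons(a, e), q(q(cons(pair(pair(e, a), a), pair(q(e), pair(e, a))))))   [R3 at 2.1]
3. cons(cons(a, e), q(q(cons(pair(pair(e, a), a), pair(q(e), pair(e, a))))))  →  cons(cons(a, e), q(q(cons(pair(pair(e, a), a), pair(e, pair(e, a))))))   [R5 at 2.1.1.2.1]
4. cons(cons(a, e), q(q(cons(pair(pair(e, a), a), pair(e, pair(e, a))))))  →  cons(cons(a, e), q(cons(pair(e, a), pair(e, a))))   [R1 at 2.1]
5. cons(cons(a, e), q(cons(pair(e, a), pair(e, a))))  →  cons(cons(a, e), cons(e, a))   [R1 at 2]

Reduce t₂ = a: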